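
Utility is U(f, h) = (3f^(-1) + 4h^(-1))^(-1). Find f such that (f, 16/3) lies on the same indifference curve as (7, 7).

U depends on (f, h) only through S = 3f^(-1) + 4h^(-1), so equal utility means equal S. At (7, 7): S = 1.
With h = 16/3: 4·(16/3)^(-1) = 0.75, so 3f^(-1) = 1 − 0.75 = 0.25, i.e. f^(-1) = 1/12.
Hence f = 1/(1/12) = 12.
Check: U(12, 16/3) = 1.

f = 12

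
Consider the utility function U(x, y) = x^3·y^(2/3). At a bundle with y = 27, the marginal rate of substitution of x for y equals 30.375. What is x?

x = 4

MU_x = 3·x^2·y^(2/3) and MU_y = 2/3·x^3·y^(-1/3).
MRS = MU_x/MU_y = (4.5)·y/x.
Substitute y = 27: MRS = 121.5/x. Setting 121.5/x = 30.375 gives x = 121.5/30.375 = 4.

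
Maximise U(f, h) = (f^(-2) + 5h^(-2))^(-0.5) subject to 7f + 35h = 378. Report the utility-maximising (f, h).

For CES with ρ = -2, MRS = (1/5)·(h/f)^3.
Tangency: set MRS = p_f/p_h = 7/35 = 0.2.
So (h/f)^3 = 1; taking the cube root, h/f = 1, i.e. h = f.
Substitute into the budget 7·f + 35·h = 378: 42·f = 378, so f* = 9 and h* = 9.

f* = 9, h* = 9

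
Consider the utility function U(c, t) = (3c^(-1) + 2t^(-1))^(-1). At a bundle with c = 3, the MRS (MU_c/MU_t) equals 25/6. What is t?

t = 5

For CES with ρ = -1, MRS = (3/2)·(t/c)^2.
Setting (3/2)·(t/3)^2 = 25/6 gives (t/3)^2 = 25/9, so t/3 = 5/3 and t = 5.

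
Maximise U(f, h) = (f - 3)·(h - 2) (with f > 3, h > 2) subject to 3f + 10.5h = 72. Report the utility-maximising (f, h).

MU_f = (h−2), MU_h = (f−3).
MRS = (h−2)/(f−3).
Tangency: set MRS = p_f/p_h = 3/10.5 = 2/7.
So (h − 2)/(f − 3) = 2/7, i.e. (h − 2) = (2/7)·(f − 3).
Rewrite the budget in excess-of-subsistence terms: 3·(f − 3) + 10.5·(h − 2) = 72 − 3·3 − 10.5·2 = 42.
Substituting, 6·(f − 3) = 42, so f − 3 = 7 and f* = 10.
Then h − 2 = (2/7)·7 = 2, so h* = 4.

f* = 10, h* = 4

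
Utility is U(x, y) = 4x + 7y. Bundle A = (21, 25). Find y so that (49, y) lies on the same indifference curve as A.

U(21, 25) = 259.
Set U(49, y) = 259 and solve.
4·49 + 7y = 259 ⇒ 7y = 63 ⇒ y = 9.
Check: U(49, 9) = 259.

y = 9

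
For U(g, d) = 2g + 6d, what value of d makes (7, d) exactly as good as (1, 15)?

d = 13

U(1, 15) = 92.
Set U(7, d) = 92 and solve.
2·7 + 6d = 92 ⇒ 6d = 78 ⇒ d = 13.
Check: U(7, 13) = 92.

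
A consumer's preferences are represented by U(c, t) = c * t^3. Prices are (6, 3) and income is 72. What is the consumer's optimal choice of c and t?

MU_c = t^3 and MU_t = 3·c·t^2.
MRS = MU_c/MU_t = (1/3)·t/c.
Tangency: set MRS = p_c/p_t = 6/3 = 2.
So (1/3)·t/c = 2, i.e. t = 6·c.
Substitute into the budget 6·c + 3·t = 72: 24·c = 72, so c* = 3.
Then t* = 6·3 = 18.

c* = 3, t* = 18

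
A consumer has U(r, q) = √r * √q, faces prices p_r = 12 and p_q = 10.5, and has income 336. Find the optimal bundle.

r* = 14, q* = 16

MU_r = 0.5·r^(-0.5)·√q and MU_q = 0.5·√r·q^(-0.5).
MRS = MU_r/MU_q = q/r.
Tangency: set MRS = p_r/p_q = 12/10.5 = 8/7.
So q/r = 8/7, i.e. q = (8/7)·r.
Substitute into the budget 12·r + 10.5·q = 336: 24·r = 336, so r* = 14.
Then q* = (8/7)·14 = 16.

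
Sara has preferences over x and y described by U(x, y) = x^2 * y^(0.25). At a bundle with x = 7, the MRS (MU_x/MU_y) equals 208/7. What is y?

y = 26

MU_x = 2·x·y^(0.25) and MU_y = 0.25·x^2·y^(-0.75).
MRS = MU_x/MU_y = (8)·y/x.
Substitute x = 7: MRS = y/0.875. Setting y/0.875 = 208/7 gives y = (208/7)·0.875 = 26.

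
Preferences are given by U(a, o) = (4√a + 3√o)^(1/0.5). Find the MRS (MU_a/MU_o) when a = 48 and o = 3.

MRS = 1/3

For CES with ρ = 0.5, MRS = (4/3)·√(o/a).
At (48, 3): MRS = 1/3.
So at (48, 3) the consumer would give up 1/3 units of o for one more unit of a.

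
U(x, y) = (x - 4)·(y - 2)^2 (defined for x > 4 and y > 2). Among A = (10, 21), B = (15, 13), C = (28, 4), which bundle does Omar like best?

Evaluate utility at each bundle:
U(A) = 2166.
U(B) = 1331.
U(C) = 96.
Highest utility is A, so A ≻ B ≻ C.

Bundle A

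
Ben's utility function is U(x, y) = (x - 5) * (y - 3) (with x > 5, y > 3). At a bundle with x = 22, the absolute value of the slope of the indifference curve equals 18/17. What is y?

MU_x = (y−3), MU_y = (x−5).
MRS = (y−3)/(x−5).
Substitute x = 22: MRS = (y − 3)/17. Setting this equal to 18/17 gives y − 3 = (18/17)·17 = 18, so y = 21.

y = 21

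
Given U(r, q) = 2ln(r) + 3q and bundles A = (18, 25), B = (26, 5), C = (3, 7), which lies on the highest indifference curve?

Bundle A

Evaluate utility at each bundle:
U(A) = 80.781.
U(B) = 21.516.
U(C) = 23.197.
Highest utility is A, so A ≻ C ≻ B.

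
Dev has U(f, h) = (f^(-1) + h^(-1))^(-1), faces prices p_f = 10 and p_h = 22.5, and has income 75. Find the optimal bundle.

For CES with ρ = -1, MRS = (h/f)^2.
Tangency: set MRS = p_f/p_h = 10/22.5 = 4/9.
So (h/f)^2 = 4/9; taking the square root, h/f = 2/3, i.e. h = (2/3)·f.
Substitute into the budget 10·f + 22.5·h = 75: 25·f = 75, so f* = 3 and h* = (2/3)·3 = 2.

f* = 3, h* = 2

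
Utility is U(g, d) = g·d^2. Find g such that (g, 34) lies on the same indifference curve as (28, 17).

g = 7

U(28, 17) = 8092.
Set U(g, 34) = 8092 and solve.
With d = 34: 34^2 = 1156, so g = 8092/1156 = 7.
Check: U(7, 34) = 8092.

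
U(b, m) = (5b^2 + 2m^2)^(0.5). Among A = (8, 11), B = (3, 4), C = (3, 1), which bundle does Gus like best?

Bundle A

Evaluate utility at each bundle:
U(A) = 23.707.
U(B) = 8.775.
U(C) = 6.856.
Highest utility is A, so A ≻ B ≻ C.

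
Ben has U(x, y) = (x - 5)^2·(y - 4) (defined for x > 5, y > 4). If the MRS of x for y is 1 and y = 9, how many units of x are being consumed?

x = 15

MU_x = 2·(x−5)·(y−4), MU_y = (x−5)^2.
MRS = (2/1)·(y−4)/(x−5).
Substitute y = 9: MRS = 10/(x − 5). Setting this equal to 1 gives x − 5 = 10/1 = 10, so x = 15.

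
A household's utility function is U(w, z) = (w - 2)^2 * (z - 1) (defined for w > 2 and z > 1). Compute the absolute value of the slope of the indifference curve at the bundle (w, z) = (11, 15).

MRS = 28/9

MU_w = 2·(w−2)·(z−1), MU_z = (w−2)^2.
MRS = (2/1)·(z−1)/(w−2).
At (11, 15): MRS = 28/9.
The indifference curve has slope −28/9 at this bundle.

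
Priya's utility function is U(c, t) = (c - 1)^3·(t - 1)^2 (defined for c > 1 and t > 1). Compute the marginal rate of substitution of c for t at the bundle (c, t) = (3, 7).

MU_c = 3·(c−1)^2·(t−1)^2, MU_t = 2·(c−1)^3·(t−1).
MRS = (3/2)·(t−1)/(c−1).
At (3, 7): MRS = 4.5.
The indifference curve has slope −4.5 at this bundle.

MRS = 4.5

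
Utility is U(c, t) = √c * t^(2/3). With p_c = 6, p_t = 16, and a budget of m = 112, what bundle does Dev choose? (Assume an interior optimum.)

c* = 8, t* = 4

MU_c = 0.5·c^(-0.5)·t^(2/3) and MU_t = 2/3·√c·t^(-1/3).
MRS = MU_c/MU_t = (0.75)·t/c.
Tangency: set MRS = p_c/p_t = 6/16 = 0.375.
So (0.75)·t/c = 0.375, i.e. t = 0.5·c.
Substitute into the budget 6·c + 16·t = 112: 14·c = 112, so c* = 8.
Then t* = 0.5·8 = 4.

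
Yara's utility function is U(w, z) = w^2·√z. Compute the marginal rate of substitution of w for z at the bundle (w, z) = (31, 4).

MRS = 16/31

MU_w = 2·w·√z and MU_z = 0.5·w^2·z^(-0.5).
MRS = MU_w/MU_z = (4)·z/w.
At (31, 4): MRS = 16/31.
That is, one extra unit of w is worth 16/31 units of z at the margin.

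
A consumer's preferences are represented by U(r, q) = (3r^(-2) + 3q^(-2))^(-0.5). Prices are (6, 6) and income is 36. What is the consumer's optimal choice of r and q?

For CES with ρ = -2, MRS = (q/r)^3.
Tangency: set MRS = p_r/p_q = 6/6 = 1.
So (q/r)^3 = 1; taking the cube root, q/r = 1, i.e. q = r.
Substitute into the budget 6·r + 6·q = 36: 12·r = 36, so r* = 3 and q* = 3.

r* = 3, q* = 3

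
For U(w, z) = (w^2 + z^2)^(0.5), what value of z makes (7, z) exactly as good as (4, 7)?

U depends on (w, z) only through S = w^2 + z^2, so equal utility means equal S. At (4, 7): S = 65.
With w = 7: 7^2 = 49, so z^2 = 65 − 49 = 16.
Hence z = √16 = 4.
Check: U(7, 4) = 8.0623.

z = 4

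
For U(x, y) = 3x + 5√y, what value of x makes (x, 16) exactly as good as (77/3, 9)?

U(77/3, 9) = 92.
Set U(x, 16) = 92 and solve.
With y = 16: √16 = 4, so 3x = 92 − 5·4 = 72 and x = 24.
Check: U(24, 16) = 92.

x = 24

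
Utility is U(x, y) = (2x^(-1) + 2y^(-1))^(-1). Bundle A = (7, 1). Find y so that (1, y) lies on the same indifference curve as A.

y = 7

U depends on (x, y) only through S = 2x^(-1) + 2y^(-1), so equal utility means equal S. At (7, 1): S = 16/7.
With x = 1: 2·1^(-1) = 2, so 2y^(-1) = 16/7 − 2 = 2/7, i.e. y^(-1) = 1/7.
Hence y = 1/(1/7) = 7.
Check: U(1, 7) = 0.4375.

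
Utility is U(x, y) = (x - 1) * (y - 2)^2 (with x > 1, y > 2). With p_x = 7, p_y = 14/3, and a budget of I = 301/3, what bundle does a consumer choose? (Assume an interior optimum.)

x* = 5, y* = 14

MU_x = (y−2)^2, MU_y = 2·(x−1)·(y−2).
MRS = (1/2)·(y−2)/(x−1).
Tangency: set MRS = p_x/p_y = 7/(14/3) = 1.5.
So (1/2)·(y − 2)/(x − 1) = 1.5, i.e. (y − 2) = 3·(x − 1).
Rewrite the budget in excess-of-subsistence terms: 7·(x − 1) + (14/3)·(y − 2) = 301/3 − 7·1 − (14/3)·2 = 84.
Substituting, 21·(x − 1) = 84, so x − 1 = 4 and x* = 5.
Then y − 2 = 3·4 = 12, so y* = 14.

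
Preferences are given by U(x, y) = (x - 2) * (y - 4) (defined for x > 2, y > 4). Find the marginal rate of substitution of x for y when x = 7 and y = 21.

MRS = 3.4

MU_x = (y−4), MU_y = (x−2).
MRS = (y−4)/(x−2).
At (7, 21): MRS = 3.4.
That is, one extra unit of x is worth 3.4 units of y at the margin.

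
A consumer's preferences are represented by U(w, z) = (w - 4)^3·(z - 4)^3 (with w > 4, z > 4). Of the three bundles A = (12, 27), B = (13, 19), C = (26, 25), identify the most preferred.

Evaluate utility at each bundle:
U(A) = 6229504.
U(B) = 2460375.
U(C) = 98611128.
Highest utility is C, so C ≻ A ≻ B.

Bundle C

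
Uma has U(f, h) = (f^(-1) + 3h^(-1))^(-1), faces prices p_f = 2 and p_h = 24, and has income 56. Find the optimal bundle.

f* = 4, h* = 2

For CES with ρ = -1, MRS = (1/3)·(h/f)^2.
Tangency: set MRS = p_f/p_h = 2/24 = 1/12.
So (h/f)^2 = 0.25; taking the square root, h/f = 0.5, i.e. h = 0.5·f.
Substitute into the budget 2·f + 24·h = 56: 14·f = 56, so f* = 4 and h* = 0.5·4 = 2.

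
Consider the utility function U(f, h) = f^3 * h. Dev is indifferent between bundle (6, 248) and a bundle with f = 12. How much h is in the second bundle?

U(6, 248) = 53568.
Set U(12, h) = 53568 and solve.
With f = 12: 12^3 = 1728, so h = 53568/1728 = 31.
Check: U(12, 31) = 53568.

h = 31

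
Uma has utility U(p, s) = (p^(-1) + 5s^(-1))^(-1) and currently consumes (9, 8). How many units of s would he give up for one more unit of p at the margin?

For CES with ρ = -1, MRS = (1/5)·(s/p)^2.
At (9, 8): MRS = 64/405.
The indifference curve has slope −64/405 at this bundle.

MRS = 64/405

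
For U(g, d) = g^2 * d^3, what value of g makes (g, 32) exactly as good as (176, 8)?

g = 22

U(176, 8) = 15859712.
Set U(g, 32) = 15859712 and solve.
With d = 32: 32^3 = 32768, so g^2 = 15859712/32768 = 484; taking the square root, g = 22.
Check: U(22, 32) = 15859712.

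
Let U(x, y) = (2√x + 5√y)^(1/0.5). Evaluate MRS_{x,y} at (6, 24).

MRS = 0.8

For CES with ρ = 0.5, MRS = (2/5)·√(y/x).
At (6, 24): MRS = 0.8.
So at (6, 24) the consumer would give up 0.8 units of y for one more unit of x.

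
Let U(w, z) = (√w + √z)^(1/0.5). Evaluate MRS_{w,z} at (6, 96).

MRS = 4

For CES with ρ = 0.5, MRS = √(z/w).
At (6, 96): MRS = 4.
The indifference curve has slope −4 at this bundle.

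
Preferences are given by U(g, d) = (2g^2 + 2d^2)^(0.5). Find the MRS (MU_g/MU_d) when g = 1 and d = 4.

For CES with ρ = 2, MRS = (d/g)^(-1).
At (1, 4): MRS = 0.25.
That is, one extra unit of g is worth 0.25 units of d at the margin.

MRS = 0.25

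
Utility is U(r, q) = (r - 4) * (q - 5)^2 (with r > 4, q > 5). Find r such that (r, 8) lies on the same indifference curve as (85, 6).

r = 13

U(85, 6) = 81.
Set U(r, 8) = 81 and solve.
With q = 8: (8 − 5)^2 = 9, so (r − 4) = 81/9 = 9.
So r = 4 + 9 = 13.
Check: U(13, 8) = 81.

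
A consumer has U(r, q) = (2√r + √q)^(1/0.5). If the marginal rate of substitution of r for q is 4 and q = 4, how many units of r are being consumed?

For CES with ρ = 0.5, MRS = (2/1)·√(q/r).
Setting (2/1)·√(4/r) = 4 gives √(4/r) = 2, so 4/r = 4 and r = 1.

r = 1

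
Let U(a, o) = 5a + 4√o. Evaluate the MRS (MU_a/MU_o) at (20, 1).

MRS = 2.5

MU_a = 5, MU_o = 4/(2√o).
MRS = 5 ÷ (4/(2√o)).
At (20, 1): MRS = 2.5.
So at (20, 1) the consumer would give up 2.5 units of o for one more unit of a.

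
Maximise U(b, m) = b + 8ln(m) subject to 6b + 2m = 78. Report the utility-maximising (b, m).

b* = 5, m* = 24

MU_b = 1, MU_m = 8/m.
MRS = 1 ÷ (8/m).
Tangency: set MRS = p_b/p_m = 6/2 = 3.
MRS depends only on m: 0.125·m = 3 ⇒ m* = 3/0.125 = 24.
From the budget, 6·b = 78 − 2·24 = 30, so b* = 5.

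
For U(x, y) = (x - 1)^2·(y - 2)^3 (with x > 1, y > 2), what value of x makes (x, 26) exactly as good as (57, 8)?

U(57, 8) = 677376.
Set U(x, 26) = 677376 and solve.
With y = 26: (26 − 2)^3 = 13824, so (x − 1)^2 = 677376/13824 = 49.
Taking the square root (with x > 1): x − 1 = 7, so x = 8.
Check: U(8, 26) = 677376.

x = 8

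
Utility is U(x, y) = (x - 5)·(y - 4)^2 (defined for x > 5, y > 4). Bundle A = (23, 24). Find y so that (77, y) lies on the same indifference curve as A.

y = 14

U(23, 24) = 7200.
Set U(77, y) = 7200 and solve.
With x = 77: (77 − 5) = 72, so (y − 4)^2 = 7200/72 = 100.
Taking the square root (with y > 4): y − 4 = 10, so y = 14.
Check: U(77, 14) = 7200.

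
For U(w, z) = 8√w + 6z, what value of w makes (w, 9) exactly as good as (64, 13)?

U(64, 13) = 142.
Set U(w, 9) = 142 and solve.
With z = 9: 8√w = 142 − 6·9 = 88, so √w = 11 and w = 121.
Check: U(121, 9) = 142.

w = 121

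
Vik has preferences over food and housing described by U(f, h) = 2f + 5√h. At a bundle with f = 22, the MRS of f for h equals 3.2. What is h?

h = 16

MU_f = 2, MU_h = 5/(2√h).
MRS = 2 ÷ (5/(2√h)).
MRS depends only on h: 0.8·√h = 3.2 ⇒ √h = 3.2/0.8 = 4 ⇒ h = 16.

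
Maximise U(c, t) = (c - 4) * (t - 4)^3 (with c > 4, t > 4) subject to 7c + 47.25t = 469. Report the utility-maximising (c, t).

MU_c = (t−4)^3, MU_t = 3·(c−4)·(t−4)^2.
MRS = (1/3)·(t−4)/(c−4).
Tangency: set MRS = p_c/p_t = 7/47.25 = 4/27.
So (1/3)·(t − 4)/(c − 4) = 4/27, i.e. (t − 4) = (4/9)·(c − 4).
Rewrite the budget in excess-of-subsistence terms: 7·(c − 4) + 47.25·(t − 4) = 469 − 7·4 − 47.25·4 = 252.
Substituting, 28·(c − 4) = 252, so c − 4 = 9 and c* = 13.
Then t − 4 = (4/9)·9 = 4, so t* = 8.

c* = 13, t* = 8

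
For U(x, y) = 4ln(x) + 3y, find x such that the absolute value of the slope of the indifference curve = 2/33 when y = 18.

x = 22

MU_x = 4/x, MU_y = 3.
MRS = 4/x ÷ 3.
MRS depends only on x: (4/3)/x = 2/33 ⇒ x = (4/3)/(2/33) = 22.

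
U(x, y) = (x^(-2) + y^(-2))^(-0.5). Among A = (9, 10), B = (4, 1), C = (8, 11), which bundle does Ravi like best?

Bundle A

Evaluate utility at each bundle:
U(A) = 6.690.
U(B) = 0.970.
U(C) = 6.470.
Highest utility is A, so A ≻ C ≻ B.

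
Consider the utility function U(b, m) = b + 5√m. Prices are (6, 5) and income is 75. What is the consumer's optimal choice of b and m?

MU_b = 1, MU_m = 5/(2√m).
MRS = 1 ÷ (5/(2√m)).
Tangency: set MRS = p_b/p_m = 6/5 = 1.2.
MRS depends only on m: 0.4·√m = 1.2 ⇒ √m = 1.2/0.4 = 3 ⇒ m* = 9.
From the budget, 6·b = 75 − 5·9 = 30, so b* = 5.

b* = 5, m* = 9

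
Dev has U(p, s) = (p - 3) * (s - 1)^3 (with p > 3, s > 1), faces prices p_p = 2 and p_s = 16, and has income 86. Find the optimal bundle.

p* = 11, s* = 4

MU_p = (s−1)^3, MU_s = 3·(p−3)·(s−1)^2.
MRS = (1/3)·(s−1)/(p−3).
Tangency: set MRS = p_p/p_s = 2/16 = 0.125.
So (1/3)·(s − 1)/(p − 3) = 0.125, i.e. (s − 1) = 0.375·(p − 3).
Rewrite the budget in excess-of-subsistence terms: 2·(p − 3) + 16·(s − 1) = 86 − 2·3 − 16·1 = 64.
Substituting, 8·(p − 3) = 64, so p − 3 = 8 and p* = 11.
Then s − 1 = 0.375·8 = 3, so s* = 4.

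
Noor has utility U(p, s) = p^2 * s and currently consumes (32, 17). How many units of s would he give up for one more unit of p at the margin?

MU_p = 2·p·s and MU_s = p^2.
MRS = MU_p/MU_s = (2/1)·s/p.
At (32, 17): MRS = 17/16.
The indifference curve has slope −17/16 at this bundle.

MRS = 17/16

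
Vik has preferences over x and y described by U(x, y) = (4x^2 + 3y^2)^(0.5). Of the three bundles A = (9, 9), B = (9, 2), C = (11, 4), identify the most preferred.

Evaluate utility at each bundle:
U(A) = 23.812.
U(B) = 18.330.
U(C) = 23.065.
Highest utility is A, so A ≻ C ≻ B.

Bundle A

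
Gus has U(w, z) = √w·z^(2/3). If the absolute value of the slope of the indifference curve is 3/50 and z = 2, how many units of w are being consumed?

w = 25

MU_w = 0.5·w^(-0.5)·z^(2/3) and MU_z = 2/3·√w·z^(-1/3).
MRS = MU_w/MU_z = (0.75)·z/w.
Substitute z = 2: MRS = 1.5/w. Setting 1.5/w = 3/50 gives w = 1.5/(3/50) = 25.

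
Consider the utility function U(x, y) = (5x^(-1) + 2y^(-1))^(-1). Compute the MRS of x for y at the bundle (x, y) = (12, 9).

For CES with ρ = -1, MRS = (5/2)·(y/x)^2.
At (12, 9): MRS = 45/32.
The indifference curve has slope −45/32 at this bundle.

MRS = 45/32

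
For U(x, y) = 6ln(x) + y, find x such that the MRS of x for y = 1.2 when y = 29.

MU_x = 6/x, MU_y = 1.
MRS = 6/x ÷ 1.
MRS depends only on x: 6/x = 1.2 ⇒ x = 6/1.2 = 5.

x = 5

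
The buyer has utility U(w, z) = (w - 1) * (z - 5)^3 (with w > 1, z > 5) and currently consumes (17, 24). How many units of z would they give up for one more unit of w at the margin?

MU_w = (z−5)^3, MU_z = 3·(w−1)·(z−5)^2.
MRS = (1/3)·(z−5)/(w−1).
At (17, 24): MRS = 19/48.
The indifference curve has slope −19/48 at this bundle.

MRS = 19/48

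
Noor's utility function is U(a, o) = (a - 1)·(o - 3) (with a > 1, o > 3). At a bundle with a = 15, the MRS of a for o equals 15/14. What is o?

o = 18

MU_a = (o−3), MU_o = (a−1).
MRS = (o−3)/(a−1).
Substitute a = 15: MRS = (o − 3)/14. Setting this equal to 15/14 gives o − 3 = (15/14)·14 = 15, so o = 18.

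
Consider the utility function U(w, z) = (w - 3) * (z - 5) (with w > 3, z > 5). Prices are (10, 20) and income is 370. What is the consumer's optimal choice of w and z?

w* = 15, z* = 11

MU_w = (z−5), MU_z = (w−3).
MRS = (z−5)/(w−3).
Tangency: set MRS = p_w/p_z = 10/20 = 0.5.
So (z − 5)/(w − 3) = 0.5, i.e. (z − 5) = 0.5·(w − 3).
Rewrite the budget in excess-of-subsistence terms: 10·(w − 3) + 20·(z − 5) = 370 − 10·3 − 20·5 = 240.
Substituting, 20·(w − 3) = 240, so w − 3 = 12 and w* = 15.
Then z − 5 = 0.5·12 = 6, so z* = 11.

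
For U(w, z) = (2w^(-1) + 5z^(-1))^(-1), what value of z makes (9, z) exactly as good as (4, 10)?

U depends on (w, z) only through S = 2w^(-1) + 5z^(-1), so equal utility means equal S. At (4, 10): S = 1.
With w = 9: 2·9^(-1) = 2/9, so 5z^(-1) = 1 − 2/9 = 7/9, i.e. z^(-1) = 7/45.
Hence z = 1/(7/45) = 45/7.
Check: U(9, 45/7) = 1.

z = 45/7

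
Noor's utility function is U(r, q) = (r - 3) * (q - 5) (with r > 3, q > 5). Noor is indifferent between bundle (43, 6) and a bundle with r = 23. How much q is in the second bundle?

q = 7

U(43, 6) = 40.
Set U(23, q) = 40 and solve.
With r = 23: (23 − 3) = 20, so (q − 5) = 40/20 = 2.
So q = 5 + 2 = 7.
Check: U(23, 7) = 40.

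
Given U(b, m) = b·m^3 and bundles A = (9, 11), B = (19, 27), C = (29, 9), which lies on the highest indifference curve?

Evaluate utility at each bundle:
U(A) = 11979.
U(B) = 373977.
U(C) = 21141.
Highest utility is B, so B ≻ C ≻ A.

Bundle B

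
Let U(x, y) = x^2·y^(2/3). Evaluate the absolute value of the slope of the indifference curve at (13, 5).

MU_x = 2·x·y^(2/3) and MU_y = 2/3·x^2·y^(-1/3).
MRS = MU_x/MU_y = (3)·y/x.
At (13, 5): MRS = 15/13.
That is, one extra unit of x is worth 15/13 units of y at the margin.

MRS = 15/13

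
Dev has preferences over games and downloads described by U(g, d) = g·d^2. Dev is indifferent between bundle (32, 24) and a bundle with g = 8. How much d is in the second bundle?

d = 48

U(32, 24) = 18432.
Set U(8, d) = 18432 and solve.
With g = 8: d^2 = 18432/8 = 2304; taking the square root, d = 48.
Check: U(8, 48) = 18432.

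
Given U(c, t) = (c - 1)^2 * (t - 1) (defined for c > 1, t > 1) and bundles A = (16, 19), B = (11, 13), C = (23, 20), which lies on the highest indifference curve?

Evaluate utility at each bundle:
U(A) = 4050.
U(B) = 1200.
U(C) = 9196.
Highest utility is C, so C ≻ A ≻ B.

Bundle C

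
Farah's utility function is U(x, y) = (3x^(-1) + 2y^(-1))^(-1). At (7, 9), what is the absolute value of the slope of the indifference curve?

MRS = 243/98

For CES with ρ = -1, MRS = (3/2)·(y/x)^2.
At (7, 9): MRS = 243/98.
So at (7, 9) the consumer would give up 243/98 units of y for one more unit of x.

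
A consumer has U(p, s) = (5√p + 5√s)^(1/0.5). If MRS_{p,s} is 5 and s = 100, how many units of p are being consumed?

For CES with ρ = 0.5, MRS = √(s/p).
Setting √(100/p) = 5 gives 100/p = 25 and p = 4.

p = 4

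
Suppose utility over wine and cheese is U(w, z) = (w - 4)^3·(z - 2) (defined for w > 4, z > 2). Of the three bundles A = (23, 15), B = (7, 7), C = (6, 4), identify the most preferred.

Evaluate utility at each bundle:
U(A) = 89167.
U(B) = 135.
U(C) = 16.
Highest utility is A, so A ≻ B ≻ C.

Bundle A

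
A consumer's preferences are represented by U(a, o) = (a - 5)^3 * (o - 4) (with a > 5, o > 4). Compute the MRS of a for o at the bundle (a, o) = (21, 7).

MRS = 9/16

MU_a = 3·(a−5)^2·(o−4), MU_o = (a−5)^3.
MRS = (3/1)·(o−4)/(a−5).
At (21, 7): MRS = 9/16.
So at (21, 7) the consumer would give up 9/16 units of o for one more unit of a.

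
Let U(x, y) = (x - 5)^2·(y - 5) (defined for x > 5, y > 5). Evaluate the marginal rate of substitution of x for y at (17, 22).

MU_x = 2·(x−5)·(y−5), MU_y = (x−5)^2.
MRS = (2/1)·(y−5)/(x−5).
At (17, 22): MRS = 17/6.
That is, one extra unit of x is worth 17/6 units of y at the margin.

MRS = 17/6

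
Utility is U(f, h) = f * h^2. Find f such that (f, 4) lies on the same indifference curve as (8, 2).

U(8, 2) = 32.
Set U(f, 4) = 32 and solve.
With h = 4: 4^2 = 16, so f = 32/16 = 2.
Check: U(2, 4) = 32.

f = 2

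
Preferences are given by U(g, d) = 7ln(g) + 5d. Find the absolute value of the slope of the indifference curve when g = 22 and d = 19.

MRS = 7/110

MU_g = 7/g, MU_d = 5.
MRS = 7/g ÷ 5.
At (22, 19): MRS = 7/110.
So at (22, 19) the consumer would give up 7/110 units of d for one more unit of g.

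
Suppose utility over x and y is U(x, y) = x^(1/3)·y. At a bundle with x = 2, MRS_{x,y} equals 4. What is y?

y = 24

MU_x = 1/3·x^(-2/3)·y and MU_y = x^(1/3).
MRS = MU_x/MU_y = (1/3)·y/x.
Substitute x = 2: MRS = y/6. Setting y/6 = 4 gives y = 4·6 = 24.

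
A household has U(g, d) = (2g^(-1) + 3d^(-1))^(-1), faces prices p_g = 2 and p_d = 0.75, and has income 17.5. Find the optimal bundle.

g* = 5, d* = 10

For CES with ρ = -1, MRS = (2/3)·(d/g)^2.
Tangency: set MRS = p_g/p_d = 2/0.75 = 8/3.
So (d/g)^2 = 4; taking the square root, d/g = 2, i.e. d = 2·g.
Substitute into the budget 2·g + 0.75·d = 17.5: 3.5·g = 17.5, so g* = 5 and d* = 2·5 = 10.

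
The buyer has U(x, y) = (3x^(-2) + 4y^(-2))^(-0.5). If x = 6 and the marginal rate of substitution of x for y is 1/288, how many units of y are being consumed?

y = 1

For CES with ρ = -2, MRS = (3/4)·(y/x)^3.
Setting (3/4)·(y/6)^3 = 1/288 gives (y/6)^3 = 1/216, so y/6 = 1/6 and y = 1.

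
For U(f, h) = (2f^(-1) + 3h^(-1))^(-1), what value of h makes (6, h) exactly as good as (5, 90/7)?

U depends on (f, h) only through S = 2f^(-1) + 3h^(-1), so equal utility means equal S. At (5, 90/7): S = 19/30.
With f = 6: 2·6^(-1) = 1/3, so 3h^(-1) = 19/30 − 1/3 = 0.3, i.e. h^(-1) = 0.1.
Hence h = 1/0.1 = 10.
Check: U(6, 10) = 1.5789.

h = 10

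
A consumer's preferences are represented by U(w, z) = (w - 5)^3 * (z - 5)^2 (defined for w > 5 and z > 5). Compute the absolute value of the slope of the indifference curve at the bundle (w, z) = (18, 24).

MRS = 57/26

MU_w = 3·(w−5)^2·(z−5)^2, MU_z = 2·(w−5)^3·(z−5).
MRS = (3/2)·(z−5)/(w−5).
At (18, 24): MRS = 57/26.
That is, one extra unit of w is worth 57/26 units of z at the margin.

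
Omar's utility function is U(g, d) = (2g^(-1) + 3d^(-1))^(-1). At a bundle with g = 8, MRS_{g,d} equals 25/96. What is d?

d = 5

For CES with ρ = -1, MRS = (2/3)·(d/g)^2.
Setting (2/3)·(d/8)^2 = 25/96 gives (d/8)^2 = 25/64, so d/8 = 0.625 and d = 5.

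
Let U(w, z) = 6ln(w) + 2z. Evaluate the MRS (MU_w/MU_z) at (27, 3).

MRS = 1/9

MU_w = 6/w, MU_z = 2.
MRS = 6/w ÷ 2.
At (27, 3): MRS = 1/9.
So at (27, 3) the consumer would give up 1/9 units of z for one more unit of w.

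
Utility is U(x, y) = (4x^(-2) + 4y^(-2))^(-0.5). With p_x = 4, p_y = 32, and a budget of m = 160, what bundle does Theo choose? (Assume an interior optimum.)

For CES with ρ = -2, MRS = (y/x)^3.
Tangency: set MRS = p_x/p_y = 4/32 = 0.125.
So (y/x)^3 = 0.125; taking the cube root, y/x = 0.5, i.e. y = 0.5·x.
Substitute into the budget 4·x + 32·y = 160: 20·x = 160, so x* = 8 and y* = 0.5·8 = 4.

x* = 8, y* = 4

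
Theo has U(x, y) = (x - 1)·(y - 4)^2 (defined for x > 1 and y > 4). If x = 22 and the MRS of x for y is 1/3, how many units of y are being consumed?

y = 18

MU_x = (y−4)^2, MU_y = 2·(x−1)·(y−4).
MRS = (1/2)·(y−4)/(x−1).
Substitute x = 22: MRS = (y − 4)/42. Setting this equal to 1/3 gives y − 4 = (1/3)·42 = 14, so y = 18.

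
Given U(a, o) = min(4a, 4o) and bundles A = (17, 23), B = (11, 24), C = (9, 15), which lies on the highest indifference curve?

Evaluate utility at each bundle:
U(A) = 68.
U(B) = 44.
U(C) = 36.
Highest utility is A, so A ≻ B ≻ C.

Bundle A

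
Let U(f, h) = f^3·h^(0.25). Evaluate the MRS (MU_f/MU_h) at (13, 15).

MU_f = 3·f^2·h^(0.25) and MU_h = 0.25·f^3·h^(-0.75).
MRS = MU_f/MU_h = (12)·h/f.
At (13, 15): MRS = 180/13.
That is, one extra unit of f is worth 180/13 units of h at the margin.

MRS = 180/13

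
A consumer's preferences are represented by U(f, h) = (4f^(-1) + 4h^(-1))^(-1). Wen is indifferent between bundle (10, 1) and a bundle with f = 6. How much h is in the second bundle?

h = 15/14

U depends on (f, h) only through S = 4f^(-1) + 4h^(-1), so equal utility means equal S. At (10, 1): S = 4.4.
With f = 6: 4·6^(-1) = 2/3, so 4h^(-1) = 4.4 − 2/3 = 56/15, i.e. h^(-1) = 14/15.
Hence h = 1/(14/15) = 15/14.
Check: U(6, 15/14) = 0.2273.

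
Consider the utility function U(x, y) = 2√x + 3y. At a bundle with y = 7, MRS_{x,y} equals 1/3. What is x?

x = 1

MU_x = 2/(2√x), MU_y = 3.
MRS = 2/(2√x) ÷ 3.
MRS depends only on x: (1/3)/√x = 1/3 ⇒ √x = (1/3)/(1/3) = 1 ⇒ x = 1.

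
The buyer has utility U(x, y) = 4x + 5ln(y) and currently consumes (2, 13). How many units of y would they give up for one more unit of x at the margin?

MU_x = 4, MU_y = 5/y.
MRS = 4 ÷ (5/y).
At (2, 13): MRS = 10.4.
That is, one extra unit of x is worth 10.4 units of y at the margin.

MRS = 10.4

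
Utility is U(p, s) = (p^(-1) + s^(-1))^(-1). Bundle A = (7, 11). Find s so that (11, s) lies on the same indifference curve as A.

U depends on (p, s) only through S = p^(-1) + s^(-1), so equal utility means equal S. At (7, 11): S = 18/77.
With p = 11: 11^(-1) = 1/11, so s^(-1) = 18/77 − 1/11 = 1/7.
Hence s = 1/(1/7) = 7.
Check: U(11, 7) = 4.2778.

s = 7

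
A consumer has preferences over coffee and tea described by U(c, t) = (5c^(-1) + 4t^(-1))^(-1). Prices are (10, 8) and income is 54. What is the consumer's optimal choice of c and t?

For CES with ρ = -1, MRS = (5/4)·(t/c)^2.
Tangency: set MRS = p_c/p_t = 10/8 = 1.25.
So (t/c)^2 = 1; taking the square root, t/c = 1, i.e. t = c.
Substitute into the budget 10·c + 8·t = 54: 18·c = 54, so c* = 3 and t* = 3.

c* = 3, t* = 3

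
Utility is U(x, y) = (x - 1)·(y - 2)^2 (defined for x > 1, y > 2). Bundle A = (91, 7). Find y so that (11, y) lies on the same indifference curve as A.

U(91, 7) = 2250.
Set U(11, y) = 2250 and solve.
With x = 11: (11 − 1) = 10, so (y − 2)^2 = 2250/10 = 225.
Taking the square root (with y > 2): y − 2 = 15, so y = 17.
Check: U(11, 17) = 2250.

y = 17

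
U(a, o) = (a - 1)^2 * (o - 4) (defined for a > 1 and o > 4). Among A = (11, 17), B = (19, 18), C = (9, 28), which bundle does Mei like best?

Evaluate utility at each bundle:
U(A) = 1300.
U(B) = 4536.
U(C) = 1536.
Highest utility is B, so B ≻ C ≻ A.

Bundle B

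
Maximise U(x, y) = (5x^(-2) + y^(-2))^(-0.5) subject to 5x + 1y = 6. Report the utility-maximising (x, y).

For CES with ρ = -2, MRS = (5/1)·(y/x)^3.
Tangency: set MRS = p_x/p_y = 5/1 = 5.
So (y/x)^3 = 1; taking the cube root, y/x = 1, i.e. y = x.
Substitute into the budget 5·x + 1·y = 6: 6·x = 6, so x* = 1 and y* = 1.

x* = 1, y* = 1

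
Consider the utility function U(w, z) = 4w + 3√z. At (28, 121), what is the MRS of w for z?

MU_w = 4, MU_z = 3/(2√z).
MRS = 4 ÷ (3/(2√z)).
At (28, 121): MRS = 88/3.
The indifference curve has slope −88/3 at this bundle.

MRS = 88/3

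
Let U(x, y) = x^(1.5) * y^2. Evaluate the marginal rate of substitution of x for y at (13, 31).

MU_x = 1.5·√x·y^2 and MU_y = 2·x^(1.5)·y.
MRS = MU_x/MU_y = (0.75)·y/x.
At (13, 31): MRS = 93/52.
That is, one extra unit of x is worth 93/52 units of y at the margin.

MRS = 93/52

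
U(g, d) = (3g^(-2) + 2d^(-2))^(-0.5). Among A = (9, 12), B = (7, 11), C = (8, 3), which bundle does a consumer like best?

Bundle A

Evaluate utility at each bundle:
U(A) = 4.431.
U(B) = 3.586.
U(C) = 1.928.
Highest utility is A, so A ≻ B ≻ C.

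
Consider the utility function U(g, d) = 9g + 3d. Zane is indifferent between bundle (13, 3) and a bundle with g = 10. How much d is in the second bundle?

U(13, 3) = 126.
Set U(10, d) = 126 and solve.
9·10 + 3d = 126 ⇒ 3d = 36 ⇒ d = 12.
Check: U(10, 12) = 126.

d = 12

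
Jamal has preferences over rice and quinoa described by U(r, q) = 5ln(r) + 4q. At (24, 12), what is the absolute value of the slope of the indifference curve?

MRS = 5/96

MU_r = 5/r, MU_q = 4.
MRS = 5/r ÷ 4.
At (24, 12): MRS = 5/96.
The indifference curve has slope −5/96 at this bundle.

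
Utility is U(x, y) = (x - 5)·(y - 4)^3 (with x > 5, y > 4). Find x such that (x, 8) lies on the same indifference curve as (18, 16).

U(18, 16) = 22464.
Set U(x, 8) = 22464 and solve.
With y = 8: (8 − 4)^3 = 64, so (x − 5) = 22464/64 = 351.
So x = 5 + 351 = 356.
Check: U(356, 8) = 22464.

x = 356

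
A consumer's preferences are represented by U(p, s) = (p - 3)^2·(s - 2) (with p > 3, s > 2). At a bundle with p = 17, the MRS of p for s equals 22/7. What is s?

s = 24

MU_p = 2·(p−3)·(s−2), MU_s = (p−3)^2.
MRS = (2/1)·(s−2)/(p−3).
Substitute p = 17: MRS = (s − 2)/7. Setting this equal to 22/7 gives s − 2 = (22/7)·7 = 22, so s = 24.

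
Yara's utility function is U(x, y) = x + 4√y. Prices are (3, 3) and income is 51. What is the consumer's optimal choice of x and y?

x* = 13, y* = 4

MU_x = 1, MU_y = 4/(2√y).
MRS = 1 ÷ (4/(2√y)).
Tangency: set MRS = p_x/p_y = 3/3 = 1.
MRS depends only on y: 0.5·√y = 1 ⇒ √y = 1/0.5 = 2 ⇒ y* = 4.
From the budget, 3·x = 51 − 3·4 = 39, so x* = 13.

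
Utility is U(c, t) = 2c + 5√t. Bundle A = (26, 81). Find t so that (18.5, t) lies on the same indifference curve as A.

U(26, 81) = 97.
Set U(18.5, t) = 97 and solve.
With c = 18.5: 5√t = 97 − 2·18.5 = 60, so √t = 12 and t = 144.
Check: U(18.5, 144) = 97.

t = 144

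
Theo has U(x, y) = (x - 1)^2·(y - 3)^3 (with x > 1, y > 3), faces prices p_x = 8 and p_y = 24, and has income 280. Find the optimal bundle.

x* = 11, y* = 8

MU_x = 2·(x−1)·(y−3)^3, MU_y = 3·(x−1)^2·(y−3)^2.
MRS = (2/3)·(y−3)/(x−1).
Tangency: set MRS = p_x/p_y = 8/24 = 1/3.
So (2/3)·(y − 3)/(x − 1) = 1/3, i.e. (y − 3) = 0.5·(x − 1).
Rewrite the budget in excess-of-subsistence terms: 8·(x − 1) + 24·(y − 3) = 280 − 8·1 − 24·3 = 200.
Substituting, 20·(x − 1) = 200, so x − 1 = 10 and x* = 11.
Then y − 3 = 0.5·10 = 5, so y* = 8.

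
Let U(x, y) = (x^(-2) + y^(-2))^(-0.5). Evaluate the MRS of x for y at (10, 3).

For CES with ρ = -2, MRS = (y/x)^3.
At (10, 3): MRS = 27/1000.
The indifference curve has slope −27/1000 at this bundle.

MRS = 27/1000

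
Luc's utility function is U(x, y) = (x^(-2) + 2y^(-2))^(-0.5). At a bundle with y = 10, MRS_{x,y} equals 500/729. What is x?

For CES with ρ = -2, MRS = (1/2)·(y/x)^3.
Setting (1/2)·(10/x)^3 = 500/729 gives (10/x)^3 = 1000/729, so 10/x = 10/9 and x = 9.

x = 9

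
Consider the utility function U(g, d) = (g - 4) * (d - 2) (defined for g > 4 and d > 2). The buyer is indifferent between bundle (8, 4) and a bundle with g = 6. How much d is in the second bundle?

U(8, 4) = 8.
Set U(6, d) = 8 and solve.
With g = 6: (6 − 4) = 2, so (d − 2) = 8/2 = 4.
So d = 2 + 4 = 6.
Check: U(6, 6) = 8.

d = 6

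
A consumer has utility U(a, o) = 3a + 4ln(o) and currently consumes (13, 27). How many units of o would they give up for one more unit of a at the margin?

MU_a = 3, MU_o = 4/o.
MRS = 3 ÷ (4/o).
At (13, 27): MRS = 20.25.
That is, one extra unit of a is worth 20.25 units of o at the margin.

MRS = 20.25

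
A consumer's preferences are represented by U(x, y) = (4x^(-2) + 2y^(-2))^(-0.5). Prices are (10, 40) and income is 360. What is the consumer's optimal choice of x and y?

For CES with ρ = -2, MRS = (4/2)·(y/x)^3.
Tangency: set MRS = p_x/p_y = 10/40 = 0.25.
So (y/x)^3 = 0.125; taking the cube root, y/x = 0.5, i.e. y = 0.5·x.
Substitute into the budget 10·x + 40·y = 360: 30·x = 360, so x* = 12 and y* = 0.5·12 = 6.

x* = 12, y* = 6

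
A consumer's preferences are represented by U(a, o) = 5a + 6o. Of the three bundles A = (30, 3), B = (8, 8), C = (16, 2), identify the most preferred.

Bundle A

Evaluate utility at each bundle:
U(A) = 168.
U(B) = 88.
U(C) = 92.
Highest utility is A, so A ≻ C ≻ B.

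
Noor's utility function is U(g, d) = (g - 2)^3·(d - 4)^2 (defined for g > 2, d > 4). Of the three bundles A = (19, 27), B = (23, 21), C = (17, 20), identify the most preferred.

Bundle B

Evaluate utility at each bundle:
U(A) = 2598977.
U(B) = 2676429.
U(C) = 864000.
Highest utility is B, so B ≻ A ≻ C.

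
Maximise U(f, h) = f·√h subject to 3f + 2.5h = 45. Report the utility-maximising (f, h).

f* = 10, h* = 6

MU_f = √h and MU_h = 0.5·f·h^(-0.5).
MRS = MU_f/MU_h = (2)·h/f.
Tangency: set MRS = p_f/p_h = 3/2.5 = 1.2.
So (2)·h/f = 1.2, i.e. h = 0.6·f.
Substitute into the budget 3·f + 2.5·h = 45: 4.5·f = 45, so f* = 10.
Then h* = 0.6·10 = 6.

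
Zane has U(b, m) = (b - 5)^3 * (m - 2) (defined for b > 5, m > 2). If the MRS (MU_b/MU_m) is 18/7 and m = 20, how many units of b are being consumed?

MU_b = 3·(b−5)^2·(m−2), MU_m = (b−5)^3.
MRS = (3/1)·(m−2)/(b−5).
Substitute m = 20: MRS = 54/(b − 5). Setting this equal to 18/7 gives b − 5 = 54/(18/7) = 21, so b = 26.

b = 26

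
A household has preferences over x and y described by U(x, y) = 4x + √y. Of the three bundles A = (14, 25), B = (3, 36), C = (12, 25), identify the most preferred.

Bundle A

Evaluate utility at each bundle:
U(A) = 61.000.
U(B) = 18.000.
U(C) = 53.000.
Highest utility is A, so A ≻ C ≻ B.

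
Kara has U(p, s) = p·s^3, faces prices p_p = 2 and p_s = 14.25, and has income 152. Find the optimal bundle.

MU_p = s^3 and MU_s = 3·p·s^2.
MRS = MU_p/MU_s = (1/3)·s/p.
Tangency: set MRS = p_p/p_s = 2/14.25 = 8/57.
So (1/3)·s/p = 8/57, i.e. s = (8/19)·p.
Substitute into the budget 2·p + 14.25·s = 152: 8·p = 152, so p* = 19.
Then s* = (8/19)·19 = 8.

p* = 19, s* = 8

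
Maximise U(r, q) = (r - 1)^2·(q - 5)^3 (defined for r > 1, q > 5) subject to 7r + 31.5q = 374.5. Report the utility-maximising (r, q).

r* = 13, q* = 9

MU_r = 2·(r−1)·(q−5)^3, MU_q = 3·(r−1)^2·(q−5)^2.
MRS = (2/3)·(q−5)/(r−1).
Tangency: set MRS = p_r/p_q = 7/31.5 = 2/9.
So (2/3)·(q − 5)/(r − 1) = 2/9, i.e. (q − 5) = (1/3)·(r − 1).
Rewrite the budget in excess-of-subsistence terms: 7·(r − 1) + 31.5·(q − 5) = 374.5 − 7·1 − 31.5·5 = 210.
Substituting, 17.5·(r − 1) = 210, so r − 1 = 12 and r* = 13.
Then q − 5 = (1/3)·12 = 4, so q* = 9.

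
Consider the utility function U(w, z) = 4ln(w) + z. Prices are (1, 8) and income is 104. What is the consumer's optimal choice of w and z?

MU_w = 4/w, MU_z = 1.
MRS = 4/w ÷ 1.
Tangency: set MRS = p_w/p_z = 1/8 = 0.125.
MRS depends only on w: 4/w = 0.125 ⇒ w* = 4/0.125 = 32.
From the budget, 8·z = 104 − 1·32 = 72, so z* = 9.

w* = 32, z* = 9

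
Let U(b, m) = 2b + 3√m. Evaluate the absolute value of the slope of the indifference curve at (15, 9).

MRS = 4

MU_b = 2, MU_m = 3/(2√m).
MRS = 2 ÷ (3/(2√m)).
At (15, 9): MRS = 4.
So at (15, 9) the consumer would give up 4 units of m for one more unit of b.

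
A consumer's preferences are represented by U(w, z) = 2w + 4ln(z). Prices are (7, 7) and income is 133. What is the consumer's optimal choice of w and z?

MU_w = 2, MU_z = 4/z.
MRS = 2 ÷ (4/z).
Tangency: set MRS = p_w/p_z = 7/7 = 1.
MRS depends only on z: 0.5·z = 1 ⇒ z* = 1/0.5 = 2.
From the budget, 7·w = 133 − 7·2 = 119, so w* = 17.

w* = 17, z* = 2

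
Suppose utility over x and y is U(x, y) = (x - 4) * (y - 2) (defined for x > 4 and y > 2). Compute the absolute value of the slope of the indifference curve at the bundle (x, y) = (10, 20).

MRS = 3

MU_x = (y−2), MU_y = (x−4).
MRS = (y−2)/(x−4).
At (10, 20): MRS = 3.
That is, one extra unit of x is worth 3 units of y at the margin.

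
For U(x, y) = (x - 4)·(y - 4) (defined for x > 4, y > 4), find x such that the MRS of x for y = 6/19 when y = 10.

MU_x = (y−4), MU_y = (x−4).
MRS = (y−4)/(x−4).
Substitute y = 10: MRS = 6/(x − 4). Setting this equal to 6/19 gives x − 4 = 6/(6/19) = 19, so x = 23.

x = 23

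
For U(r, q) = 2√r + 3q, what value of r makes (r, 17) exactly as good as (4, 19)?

r = 25

U(4, 19) = 61.
Set U(r, 17) = 61 and solve.
With q = 17: 2√r = 61 − 3·17 = 10, so √r = 5 and r = 25.
Check: U(25, 17) = 61.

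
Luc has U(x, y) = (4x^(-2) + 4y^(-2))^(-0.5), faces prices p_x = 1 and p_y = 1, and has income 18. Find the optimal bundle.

For CES with ρ = -2, MRS = (y/x)^3.
Tangency: set MRS = p_x/p_y = 1/1 = 1.
So (y/x)^3 = 1; taking the cube root, y/x = 1, i.e. y = x.
Substitute into the budget 1·x + 1·y = 18: 2·x = 18, so x* = 9 and y* = 9.

x* = 9, y* = 9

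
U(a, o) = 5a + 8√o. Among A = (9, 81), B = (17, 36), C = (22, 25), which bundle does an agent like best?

Bundle C

Evaluate utility at each bundle:
U(A) = 117.000.
U(B) = 133.000.
U(C) = 150.000.
Highest utility is C, so C ≻ B ≻ A.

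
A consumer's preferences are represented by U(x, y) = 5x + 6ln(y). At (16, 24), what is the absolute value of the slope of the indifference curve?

MU_x = 5, MU_y = 6/y.
MRS = 5 ÷ (6/y).
At (16, 24): MRS = 20.
That is, one extra unit of x is worth 20 units of y at the margin.

MRS = 20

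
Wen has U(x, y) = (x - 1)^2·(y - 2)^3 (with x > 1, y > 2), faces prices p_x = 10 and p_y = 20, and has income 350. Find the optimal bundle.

x* = 13, y* = 11

MU_x = 2·(x−1)·(y−2)^3, MU_y = 3·(x−1)^2·(y−2)^2.
MRS = (2/3)·(y−2)/(x−1).
Tangency: set MRS = p_x/p_y = 10/20 = 0.5.
So (2/3)·(y − 2)/(x − 1) = 0.5, i.e. (y − 2) = 0.75·(x − 1).
Rewrite the budget in excess-of-subsistence terms: 10·(x − 1) + 20·(y − 2) = 350 − 10·1 − 20·2 = 300.
Substituting, 25·(x − 1) = 300, so x − 1 = 12 and x* = 13.
Then y − 2 = 0.75·12 = 9, so y* = 11.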